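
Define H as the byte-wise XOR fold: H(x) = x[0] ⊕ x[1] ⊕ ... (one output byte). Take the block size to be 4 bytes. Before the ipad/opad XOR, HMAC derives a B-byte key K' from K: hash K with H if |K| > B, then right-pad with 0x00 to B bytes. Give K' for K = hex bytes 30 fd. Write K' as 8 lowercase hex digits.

Key hex bytes 30 fd is 2 bytes ≤ B = 4; zero-pad to 4 bytes: K' = 30 fd 00 00.

30fd0000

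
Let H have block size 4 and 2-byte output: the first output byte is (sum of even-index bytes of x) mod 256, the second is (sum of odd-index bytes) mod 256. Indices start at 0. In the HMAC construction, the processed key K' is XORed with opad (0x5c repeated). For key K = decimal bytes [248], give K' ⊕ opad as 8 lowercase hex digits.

a45c5c5c

Key decimal bytes [248] = f8 is 1 byte ≤ B = 4; zero-pad to 4 bytes: K' = f8 00 00 00.
XOR each byte with 0x5c: f8⊕5c=a4, 00⊕5c=5c, 00⊕5c=5c, 00⊕5c=5c.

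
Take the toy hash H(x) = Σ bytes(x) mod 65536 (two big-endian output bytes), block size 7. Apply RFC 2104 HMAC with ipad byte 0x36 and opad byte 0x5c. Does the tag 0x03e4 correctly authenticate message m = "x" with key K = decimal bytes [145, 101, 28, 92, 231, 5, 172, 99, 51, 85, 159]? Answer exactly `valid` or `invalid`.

Key decimal bytes [145, 101, 28, 92, 231, 5, 172, 99, 51, 85, 159] = 91 65 1c 5c e7 05 ac 63 33 55 9f is 11 bytes > B = 7, so hash it first: H(key) = 04 90, then zero-pad to 7 bytes: K' = 04 90 00 00 00 00 00.
K' ⊕ ipad = 32 a6 36 36 36 36 36; K' ⊕ opad = 58 cc 5c 5c 5c 5c 5c.
Inner hash: sum = 50+166+54+54+54+54+54+120 = 606 → 02 5e.
Outer hash (recomputed tag): sum = 88+204+92+92+92+92+92+2+94 = 848 → 03 50.
Recomputed tag = 0350; claimed = 03e4 → mismatch.

invalid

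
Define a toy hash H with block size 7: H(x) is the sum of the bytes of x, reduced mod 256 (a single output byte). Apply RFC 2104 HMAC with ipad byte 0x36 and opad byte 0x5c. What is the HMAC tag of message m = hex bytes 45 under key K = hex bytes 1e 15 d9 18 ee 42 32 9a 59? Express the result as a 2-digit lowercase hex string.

25

Key hex bytes 1e 15 d9 18 ee 42 32 9a 59 is 9 bytes > B = 7, so hash it first: H(key) = 79, then zero-pad to 7 bytes: K' = 79 00 00 00 00 00 00.
K' ⊕ ipad = 4f 36 36 36 36 36 36.  K' ⊕ opad = 25 5c 5c 5c 5c 5c 5c.
Inner input = (K'⊕ipad) ∥ m = 4f 36 36 36 36 36 36 ∥ 45.
Inner hash: sum = 79+54+54+54+54+54+54+69 = 472; mod 256 = 216 → d8.
Outer input = (K'⊕opad) ∥ inner = 25 5c 5c 5c 5c 5c 5c ∥ d8.
Outer hash (tag): sum = 37+92+92+92+92+92+92+216 = 805; mod 256 = 37 → 25.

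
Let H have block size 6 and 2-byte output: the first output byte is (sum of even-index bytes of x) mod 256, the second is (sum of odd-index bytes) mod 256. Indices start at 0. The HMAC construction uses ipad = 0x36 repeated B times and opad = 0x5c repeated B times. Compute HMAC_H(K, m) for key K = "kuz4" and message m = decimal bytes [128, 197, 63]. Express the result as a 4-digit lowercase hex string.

572d

Key "kuz4" = 6b 75 7a 34 is 4 bytes ≤ B = 6; zero-pad to 6 bytes: K' = 6b 75 7a 34 00 00.
K' ⊕ ipad = 5d 43 4c 02 36 36.  K' ⊕ opad = 37 29 26 68 5c 5c.
Inner input = (K'⊕ipad) ∥ m = 5d 43 4c 02 36 36 ∥ 80 c5 3f.
Inner hash: even-index sum = 414 mod 256 = 158; odd-index sum = 320 mod 256 = 64 → 9e 40.
Outer input = (K'⊕opad) ∥ inner = 37 29 26 68 5c 5c ∥ 9e 40.
Outer hash (tag): even-index sum = 343 mod 256 = 87; odd-index sum = 301 mod 256 = 45 → 57 2d.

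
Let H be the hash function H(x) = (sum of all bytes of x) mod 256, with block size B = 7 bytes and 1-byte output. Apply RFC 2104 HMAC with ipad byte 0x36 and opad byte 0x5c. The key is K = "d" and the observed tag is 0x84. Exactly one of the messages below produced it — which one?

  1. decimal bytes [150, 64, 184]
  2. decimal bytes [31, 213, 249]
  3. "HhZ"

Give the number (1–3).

1

Key "d" = 64 is 1 byte ≤ B = 7; zero-pad to 7 bytes: K' = 64 00 00 00 00 00 00.
K' ⊕ ipad = 52 36 36 36 36 36 36; K' ⊕ opad = 38 5c 5c 5c 5c 5c 5c.
m1: inner = H(52 36 36 36 36 36 36 96 40 b8) = 24; tag = H(38 5c 5c 5c 5c 5c 5c 24) = 84 ← matches
m2: inner = H(52 36 36 36 36 36 36 1f d5 f9) = 83; tag = H(38 5c 5c 5c 5c 5c 5c 83) = e3
m3: inner = H(52 36 36 36 36 36 36 48 68 5a) = a0; tag = H(38 5c 5c 5c 5c 5c 5c a0) = 00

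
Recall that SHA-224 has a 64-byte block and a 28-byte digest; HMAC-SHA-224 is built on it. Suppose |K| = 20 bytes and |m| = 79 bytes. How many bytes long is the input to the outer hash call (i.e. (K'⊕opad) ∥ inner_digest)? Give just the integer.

92

Key is 20 ≤ 64 bytes, zero-padded: |K'| = 64.
Outer input = (K'⊕opad) ∥ H(inner) → 64 + 28 = 92 bytes.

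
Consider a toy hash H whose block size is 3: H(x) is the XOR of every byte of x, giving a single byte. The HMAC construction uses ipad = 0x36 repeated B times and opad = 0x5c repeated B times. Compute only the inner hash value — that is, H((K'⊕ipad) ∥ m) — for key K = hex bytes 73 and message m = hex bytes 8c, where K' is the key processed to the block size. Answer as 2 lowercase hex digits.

Key hex bytes 73 is 1 byte ≤ B = 3; zero-pad to 3 bytes: K' = 73 00 00.
K' ⊕ ipad = 45 36 36.
Inner input = 45 36 36 ∥ 8c.
Inner hash: XOR 45⊕36⊕36⊕8c = c9.

c9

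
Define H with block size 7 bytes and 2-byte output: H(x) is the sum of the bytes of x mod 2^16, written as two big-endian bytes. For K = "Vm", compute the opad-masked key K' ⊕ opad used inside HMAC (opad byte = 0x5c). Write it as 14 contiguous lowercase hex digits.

Key "Vm" = 56 6d is 2 bytes ≤ B = 7; zero-pad to 7 bytes: K' = 56 6d 00 00 00 00 00.
XOR each byte with 0x5c: 56⊕5c=0a, 6d⊕5c=31, 00⊕5c=5c, 00⊕5c=5c, 00⊕5c=5c, 00⊕5c=5c, 00⊕5c=5c.

0a315c5c5c5c5c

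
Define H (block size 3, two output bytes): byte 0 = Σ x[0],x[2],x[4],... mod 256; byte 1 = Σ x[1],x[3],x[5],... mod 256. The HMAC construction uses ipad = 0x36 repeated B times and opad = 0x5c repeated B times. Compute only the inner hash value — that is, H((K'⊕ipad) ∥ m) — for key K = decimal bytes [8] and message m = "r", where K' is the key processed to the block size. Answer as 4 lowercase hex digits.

74a8

Key decimal bytes [8] = 08 is 1 byte ≤ B = 3; zero-pad to 3 bytes: K' = 08 00 00.
K' ⊕ ipad = 3e 36 36.
Inner input = 3e 36 36 ∥ 72.
Inner hash: even-index sum = 116 mod 256 = 116; odd-index sum = 168 mod 256 = 168 → 74 a8.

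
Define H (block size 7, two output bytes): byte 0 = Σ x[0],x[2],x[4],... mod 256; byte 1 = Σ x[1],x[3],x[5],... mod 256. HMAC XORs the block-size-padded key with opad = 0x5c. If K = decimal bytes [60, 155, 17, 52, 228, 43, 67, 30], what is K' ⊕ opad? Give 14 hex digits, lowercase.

Key decimal bytes [60, 155, 17, 52, 228, 43, 67, 30] = 3c 9b 11 34 e4 2b 43 1e is 8 bytes > B = 7, so hash it first: H(key) = 74 18, then zero-pad to 7 bytes: K' = 74 18 00 00 00 00 00.
XOR each byte with 0x5c: 74⊕5c=28, 18⊕5c=44, 00⊕5c=5c, 00⊕5c=5c, 00⊕5c=5c, 00⊕5c=5c, 00⊕5c=5c.

28445c5c5c5c5c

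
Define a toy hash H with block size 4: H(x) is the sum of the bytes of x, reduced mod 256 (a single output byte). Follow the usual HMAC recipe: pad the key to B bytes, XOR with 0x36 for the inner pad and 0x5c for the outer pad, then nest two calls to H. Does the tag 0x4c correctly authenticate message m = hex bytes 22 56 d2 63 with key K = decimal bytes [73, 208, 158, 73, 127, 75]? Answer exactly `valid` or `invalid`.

Key decimal bytes [73, 208, 158, 73, 127, 75] = 49 d0 9e 49 7f 4b is 6 bytes > B = 4, so hash it first: H(key) = ca, then zero-pad to 4 bytes: K' = ca 00 00 00.
K' ⊕ ipad = fc 36 36 36; K' ⊕ opad = 96 5c 5c 5c.
Inner hash: sum = 252+54+54+54+34+86+210+99 = 843; mod 256 = 75 → 4b.
Outer hash (recomputed tag): sum = 150+92+92+92+75 = 501; mod 256 = 245 → f5.
Recomputed tag = f5; claimed = 4c → mismatch.

invalid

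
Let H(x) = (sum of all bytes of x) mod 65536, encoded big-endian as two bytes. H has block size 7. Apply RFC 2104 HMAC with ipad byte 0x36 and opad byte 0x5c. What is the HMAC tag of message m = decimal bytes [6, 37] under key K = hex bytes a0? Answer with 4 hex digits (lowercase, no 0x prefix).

032b

Key hex bytes a0 is 1 byte ≤ B = 7; zero-pad to 7 bytes: K' = a0 00 00 00 00 00 00.
K' ⊕ ipad = 96 36 36 36 36 36 36.  K' ⊕ opad = fc 5c 5c 5c 5c 5c 5c.
Inner input = (K'⊕ipad) ∥ m = 96 36 36 36 36 36 36 ∥ 06 25.
Inner hash: sum = 150+54+54+54+54+54+54+6+37 = 517 → 02 05.
Outer input = (K'⊕opad) ∥ inner = fc 5c 5c 5c 5c 5c 5c ∥ 02 05.
Outer hash (tag): sum = 252+92+92+92+92+92+92+2+5 = 811 → 03 2b.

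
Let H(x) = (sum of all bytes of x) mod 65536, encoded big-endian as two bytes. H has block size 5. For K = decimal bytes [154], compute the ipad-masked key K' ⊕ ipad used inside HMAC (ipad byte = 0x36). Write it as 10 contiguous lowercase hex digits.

Key decimal bytes [154] = 9a is 1 byte ≤ B = 5; zero-pad to 5 bytes: K' = 9a 00 00 00 00.
XOR each byte with 0x36: 9a⊕36=ac, 00⊕36=36, 00⊕36=36, 00⊕36=36, 00⊕36=36.

ac36363636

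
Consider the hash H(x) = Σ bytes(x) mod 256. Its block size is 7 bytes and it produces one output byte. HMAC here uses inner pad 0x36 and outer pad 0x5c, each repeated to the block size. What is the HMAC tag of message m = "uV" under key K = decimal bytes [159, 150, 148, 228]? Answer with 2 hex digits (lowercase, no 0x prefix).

4b

Key decimal bytes [159, 150, 148, 228] = 9f 96 94 e4 is 4 bytes ≤ B = 7; zero-pad to 7 bytes: K' = 9f 96 94 e4 00 00 00.
K' ⊕ ipad = a9 a0 a2 d2 36 36 36.  K' ⊕ opad = c3 ca c8 b8 5c 5c 5c.
Inner input = (K'⊕ipad) ∥ m = a9 a0 a2 d2 36 36 36 ∥ 75 56.
Inner hash: sum = 169+160+162+210+54+54+54+117+86 = 1066; mod 256 = 42 → 2a.
Outer input = (K'⊕opad) ∥ inner = c3 ca c8 b8 5c 5c 5c ∥ 2a.
Outer hash (tag): sum = 195+202+200+184+92+92+92+42 = 1099; mod 256 = 75 → 4b.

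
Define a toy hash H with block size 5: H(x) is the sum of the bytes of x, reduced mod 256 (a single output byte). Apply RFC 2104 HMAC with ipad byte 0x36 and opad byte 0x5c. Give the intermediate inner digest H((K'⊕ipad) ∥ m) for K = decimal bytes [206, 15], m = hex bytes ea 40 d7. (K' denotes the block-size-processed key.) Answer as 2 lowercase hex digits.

d4

Key decimal bytes [206, 15] = ce 0f is 2 bytes ≤ B = 5; zero-pad to 5 bytes: K' = ce 0f 00 00 00.
K' ⊕ ipad = f8 39 36 36 36.
Inner input = f8 39 36 36 36 ∥ ea 40 d7.
Inner hash: sum = 248+57+54+54+54+234+64+215 = 980; mod 256 = 212 → d4.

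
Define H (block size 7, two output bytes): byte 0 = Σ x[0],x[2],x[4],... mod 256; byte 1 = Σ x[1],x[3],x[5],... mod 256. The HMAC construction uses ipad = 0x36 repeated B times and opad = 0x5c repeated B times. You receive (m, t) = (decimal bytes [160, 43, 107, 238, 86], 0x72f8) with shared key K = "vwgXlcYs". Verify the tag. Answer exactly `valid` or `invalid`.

invalid

Key "vwgXlcYs" = 76 77 67 58 6c 63 59 73 is 8 bytes > B = 7, so hash it first: H(key) = a2 a5, then zero-pad to 7 bytes: K' = a2 a5 00 00 00 00 00.
K' ⊕ ipad = 94 93 36 36 36 36 36; K' ⊕ opad = fe f9 5c 5c 5c 5c 5c.
Inner hash: even-index sum = 591 mod 256 = 79; odd-index sum = 608 mod 256 = 96 → 4f 60.
Outer hash (recomputed tag): even-index sum = 626 mod 256 = 114; odd-index sum = 512 mod 256 = 0 → 72 00.
Recomputed tag = 7200; claimed = 72f8 → mismatch.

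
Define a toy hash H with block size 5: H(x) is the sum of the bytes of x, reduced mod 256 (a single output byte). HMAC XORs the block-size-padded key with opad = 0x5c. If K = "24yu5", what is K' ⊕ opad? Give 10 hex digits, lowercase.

6e68252969

Key "24yu5" = 32 34 79 75 35 is exactly B = 5 bytes: K' = 32 34 79 75 35.
XOR each byte with 0x5c: 32⊕5c=6e, 34⊕5c=68, 79⊕5c=25, 75⊕5c=29, 35⊕5c=69.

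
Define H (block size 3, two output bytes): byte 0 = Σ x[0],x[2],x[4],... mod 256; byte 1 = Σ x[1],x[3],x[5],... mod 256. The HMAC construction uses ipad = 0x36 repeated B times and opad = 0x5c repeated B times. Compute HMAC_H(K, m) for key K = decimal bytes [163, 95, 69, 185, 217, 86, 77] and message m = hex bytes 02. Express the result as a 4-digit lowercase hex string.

Key decimal bytes [163, 95, 69, 185, 217, 86, 77] = a3 5f 45 b9 d9 56 4d is 7 bytes > B = 3, so hash it first: H(key) = 0e 6e, then zero-pad to 3 bytes: K' = 0e 6e 00.
K' ⊕ ipad = 38 58 36.  K' ⊕ opad = 52 32 5c.
Inner input = (K'⊕ipad) ∥ m = 38 58 36 ∥ 02.
Inner hash: even-index sum = 110 mod 256 = 110; odd-index sum = 90 mod 256 = 90 → 6e 5a.
Outer input = (K'⊕opad) ∥ inner = 52 32 5c ∥ 6e 5a.
Outer hash (tag): even-index sum = 264 mod 256 = 8; odd-index sum = 160 mod 256 = 160 → 08 a0.

08a0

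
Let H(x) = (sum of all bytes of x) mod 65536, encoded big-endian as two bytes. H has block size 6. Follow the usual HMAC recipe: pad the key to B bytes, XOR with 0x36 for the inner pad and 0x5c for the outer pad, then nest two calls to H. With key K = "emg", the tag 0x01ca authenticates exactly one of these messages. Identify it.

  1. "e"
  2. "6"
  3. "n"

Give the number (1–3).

3

Key "emg" = 65 6d 67 is 3 bytes ≤ B = 6; zero-pad to 6 bytes: K' = 65 6d 67 00 00 00.
K' ⊕ ipad = 53 5b 51 36 36 36; K' ⊕ opad = 39 31 3b 5c 5c 5c.
m1: inner = H(53 5b 51 36 36 36 65) = 02 06; tag = H(39 31 3b 5c 5c 5c 02 06) = 01c1
m2: inner = H(53 5b 51 36 36 36 36) = 01 d7; tag = H(39 31 3b 5c 5c 5c 01 d7) = 0291
m3: inner = H(53 5b 51 36 36 36 6e) = 02 0f; tag = H(39 31 3b 5c 5c 5c 02 0f) = 01ca ← matches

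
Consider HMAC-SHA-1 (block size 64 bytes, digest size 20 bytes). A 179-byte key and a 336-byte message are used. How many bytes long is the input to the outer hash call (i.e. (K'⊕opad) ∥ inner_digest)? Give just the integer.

Key is 179 > 64 bytes, so it is hashed to 20 bytes then zero-padded to 64: |K'| = 64.
Outer input = (K'⊕opad) ∥ H(inner) → 64 + 20 = 84 bytes.

84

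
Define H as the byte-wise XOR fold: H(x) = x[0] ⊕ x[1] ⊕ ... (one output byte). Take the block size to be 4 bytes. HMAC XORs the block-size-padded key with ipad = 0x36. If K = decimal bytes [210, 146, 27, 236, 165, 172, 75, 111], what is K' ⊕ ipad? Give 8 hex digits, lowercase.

Key decimal bytes [210, 146, 27, 236, 165, 172, 75, 111] = d2 92 1b ec a5 ac 4b 6f is 8 bytes > B = 4, so hash it first: H(key) = 9a, then zero-pad to 4 bytes: K' = 9a 00 00 00.
XOR each byte with 0x36: 9a⊕36=ac, 00⊕36=36, 00⊕36=36, 00⊕36=36.

ac363636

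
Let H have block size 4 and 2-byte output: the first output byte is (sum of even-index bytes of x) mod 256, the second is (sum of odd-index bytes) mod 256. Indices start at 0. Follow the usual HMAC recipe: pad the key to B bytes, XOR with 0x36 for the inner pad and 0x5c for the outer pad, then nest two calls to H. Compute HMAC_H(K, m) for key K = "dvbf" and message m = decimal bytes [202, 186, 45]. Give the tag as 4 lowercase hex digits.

13ae

Key "dvbf" = 64 76 62 66 is exactly B = 4 bytes: K' = 64 76 62 66.
K' ⊕ ipad = 52 40 54 50.  K' ⊕ opad = 38 2a 3e 3a.
Inner input = (K'⊕ipad) ∥ m = 52 40 54 50 ∥ ca ba 2d.
Inner hash: even-index sum = 413 mod 256 = 157; odd-index sum = 330 mod 256 = 74 → 9d 4a.
Outer input = (K'⊕opad) ∥ inner = 38 2a 3e 3a ∥ 9d 4a.
Outer hash (tag): even-index sum = 275 mod 256 = 19; odd-index sum = 174 mod 256 = 174 → 13 ae.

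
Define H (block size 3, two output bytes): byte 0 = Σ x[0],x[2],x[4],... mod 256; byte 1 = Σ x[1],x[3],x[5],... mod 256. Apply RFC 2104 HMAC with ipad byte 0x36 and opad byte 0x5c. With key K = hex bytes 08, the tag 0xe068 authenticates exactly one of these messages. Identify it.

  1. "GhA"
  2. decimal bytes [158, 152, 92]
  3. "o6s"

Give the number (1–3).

Key hex bytes 08 is 1 byte ≤ B = 3; zero-pad to 3 bytes: K' = 08 00 00.
K' ⊕ ipad = 3e 36 36; K' ⊕ opad = 54 5c 5c.
m1: inner = H(3e 36 36 47 68 41) = dc be; tag = H(54 5c 5c dc be) = 6e38
m2: inner = H(3e 36 36 9e 98 5c) = 0c 30; tag = H(54 5c 5c 0c 30) = e068 ← matches
m3: inner = H(3e 36 36 6f 36 73) = aa 18; tag = H(54 5c 5c aa 18) = c806

2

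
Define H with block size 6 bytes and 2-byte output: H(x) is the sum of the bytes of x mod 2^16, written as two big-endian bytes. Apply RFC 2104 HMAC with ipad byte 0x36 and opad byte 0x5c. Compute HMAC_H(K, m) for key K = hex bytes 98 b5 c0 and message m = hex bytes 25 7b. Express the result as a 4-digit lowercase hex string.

03c9

Key hex bytes 98 b5 c0 is 3 bytes ≤ B = 6; zero-pad to 6 bytes: K' = 98 b5 c0 00 00 00.
K' ⊕ ipad = ae 83 f6 36 36 36.  K' ⊕ opad = c4 e9 9c 5c 5c 5c.
Inner input = (K'⊕ipad) ∥ m = ae 83 f6 36 36 36 ∥ 25 7b.
Inner hash: sum = 174+131+246+54+54+54+37+123 = 873 → 03 69.
Outer input = (K'⊕opad) ∥ inner = c4 e9 9c 5c 5c 5c ∥ 03 69.
Outer hash (tag): sum = 196+233+156+92+92+92+3+105 = 969 → 03 c9.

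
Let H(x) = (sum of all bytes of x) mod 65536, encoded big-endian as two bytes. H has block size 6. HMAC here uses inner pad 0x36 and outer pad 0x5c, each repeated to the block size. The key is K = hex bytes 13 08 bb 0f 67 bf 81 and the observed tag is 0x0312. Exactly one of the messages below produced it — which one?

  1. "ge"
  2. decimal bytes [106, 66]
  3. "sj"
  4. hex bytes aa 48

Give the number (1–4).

Key hex bytes 13 08 bb 0f 67 bf 81 is 7 bytes > B = 6, so hash it first: H(key) = 02 8c, then zero-pad to 6 bytes: K' = 02 8c 00 00 00 00.
K' ⊕ ipad = 34 ba 36 36 36 36; K' ⊕ opad = 5e d0 5c 5c 5c 5c.
m1: inner = H(34 ba 36 36 36 36 67 65) = 02 92; tag = H(5e d0 5c 5c 5c 5c 02 92) = 0332
m2: inner = H(34 ba 36 36 36 36 6a 42) = 02 72; tag = H(5e d0 5c 5c 5c 5c 02 72) = 0312 ← matches
m3: inner = H(34 ba 36 36 36 36 73 6a) = 02 a3; tag = H(5e d0 5c 5c 5c 5c 02 a3) = 0343
m4: inner = H(34 ba 36 36 36 36 aa 48) = 02 b8; tag = H(5e d0 5c 5c 5c 5c 02 b8) = 0358

2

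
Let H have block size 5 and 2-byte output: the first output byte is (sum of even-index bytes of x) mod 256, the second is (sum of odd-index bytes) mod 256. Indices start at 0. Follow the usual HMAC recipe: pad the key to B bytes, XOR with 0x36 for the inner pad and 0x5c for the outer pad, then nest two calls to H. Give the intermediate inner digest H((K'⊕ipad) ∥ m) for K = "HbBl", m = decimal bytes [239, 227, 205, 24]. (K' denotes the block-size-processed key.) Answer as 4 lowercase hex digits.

236a

Key "HbBl" = 48 62 42 6c is 4 bytes ≤ B = 5; zero-pad to 5 bytes: K' = 48 62 42 6c 00.
K' ⊕ ipad = 7e 54 74 5a 36.
Inner input = 7e 54 74 5a 36 ∥ ef e3 cd 18.
Inner hash: even-index sum = 547 mod 256 = 35; odd-index sum = 618 mod 256 = 106 → 23 6a.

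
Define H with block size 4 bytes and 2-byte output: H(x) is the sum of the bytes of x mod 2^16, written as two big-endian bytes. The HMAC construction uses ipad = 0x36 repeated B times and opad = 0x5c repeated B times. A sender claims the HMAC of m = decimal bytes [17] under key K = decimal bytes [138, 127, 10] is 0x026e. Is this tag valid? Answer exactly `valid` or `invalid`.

invalid

Key decimal bytes [138, 127, 10] = 8a 7f 0a is 3 bytes ≤ B = 4; zero-pad to 4 bytes: K' = 8a 7f 0a 00.
K' ⊕ ipad = bc 49 3c 36; K' ⊕ opad = d6 23 56 5c.
Inner hash: sum = 188+73+60+54+17 = 392 → 01 88.
Outer hash (recomputed tag): sum = 214+35+86+92+1+136 = 564 → 02 34.
Recomputed tag = 0234; claimed = 026e → mismatch.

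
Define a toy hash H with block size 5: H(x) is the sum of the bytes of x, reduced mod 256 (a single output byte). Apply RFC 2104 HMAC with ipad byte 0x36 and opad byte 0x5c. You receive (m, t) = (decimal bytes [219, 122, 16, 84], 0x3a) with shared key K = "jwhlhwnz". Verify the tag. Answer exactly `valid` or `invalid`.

invalid

Key "jwhlhwnz" = 6a 77 68 6c 68 77 6e 7a is 8 bytes > B = 5, so hash it first: H(key) = 7c, then zero-pad to 5 bytes: K' = 7c 00 00 00 00.
K' ⊕ ipad = 4a 36 36 36 36; K' ⊕ opad = 20 5c 5c 5c 5c.
Inner hash: sum = 74+54+54+54+54+219+122+16+84 = 731; mod 256 = 219 → db.
Outer hash (recomputed tag): sum = 32+92+92+92+92+219 = 619; mod 256 = 107 → 6b.
Recomputed tag = 6b; claimed = 3a → mismatch.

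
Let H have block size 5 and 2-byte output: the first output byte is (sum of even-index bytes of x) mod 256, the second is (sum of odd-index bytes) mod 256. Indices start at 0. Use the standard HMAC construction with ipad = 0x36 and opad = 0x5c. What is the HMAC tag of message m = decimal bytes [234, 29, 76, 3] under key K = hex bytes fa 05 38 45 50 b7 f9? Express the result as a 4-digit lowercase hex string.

8292

Key hex bytes fa 05 38 45 50 b7 f9 is 7 bytes > B = 5, so hash it first: H(key) = 7b 01, then zero-pad to 5 bytes: K' = 7b 01 00 00 00.
K' ⊕ ipad = 4d 37 36 36 36.  K' ⊕ opad = 27 5d 5c 5c 5c.
Inner input = (K'⊕ipad) ∥ m = 4d 37 36 36 36 ∥ ea 1d 4c 03.
Inner hash: even-index sum = 217 mod 256 = 217; odd-index sum = 419 mod 256 = 163 → d9 a3.
Outer input = (K'⊕opad) ∥ inner = 27 5d 5c 5c 5c ∥ d9 a3.
Outer hash (tag): even-index sum = 386 mod 256 = 130; odd-index sum = 402 mod 256 = 146 → 82 92.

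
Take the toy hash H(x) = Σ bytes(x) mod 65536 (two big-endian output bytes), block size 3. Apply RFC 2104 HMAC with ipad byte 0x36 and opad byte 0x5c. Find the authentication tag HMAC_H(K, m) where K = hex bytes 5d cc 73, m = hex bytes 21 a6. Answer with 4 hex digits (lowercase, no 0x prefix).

Key hex bytes 5d cc 73 is exactly B = 3 bytes: K' = 5d cc 73.
K' ⊕ ipad = 6b fa 45.  K' ⊕ opad = 01 90 2f.
Inner input = (K'⊕ipad) ∥ m = 6b fa 45 ∥ 21 a6.
Inner hash: sum = 107+250+69+33+166 = 625 → 02 71.
Outer input = (K'⊕opad) ∥ inner = 01 90 2f ∥ 02 71.
Outer hash (tag): sum = 1+144+47+2+113 = 307 → 01 33.

0133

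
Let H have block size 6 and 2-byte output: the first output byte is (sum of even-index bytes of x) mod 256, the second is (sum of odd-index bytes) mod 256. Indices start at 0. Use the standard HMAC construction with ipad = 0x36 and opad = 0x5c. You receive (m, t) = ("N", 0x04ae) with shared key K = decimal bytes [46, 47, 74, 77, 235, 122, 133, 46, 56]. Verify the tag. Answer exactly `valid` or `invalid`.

Key decimal bytes [46, 47, 74, 77, 235, 122, 133, 46, 56] = 2e 2f 4a 4d eb 7a 85 2e 38 is 9 bytes > B = 6, so hash it first: H(key) = 20 24, then zero-pad to 6 bytes: K' = 20 24 00 00 00 00.
K' ⊕ ipad = 16 12 36 36 36 36; K' ⊕ opad = 7c 78 5c 5c 5c 5c.
Inner hash: even-index sum = 208 mod 256 = 208; odd-index sum = 126 mod 256 = 126 → d0 7e.
Outer hash (recomputed tag): even-index sum = 516 mod 256 = 4; odd-index sum = 430 mod 256 = 174 → 04 ae.
Recomputed tag = 04ae; claimed = 04ae → match.

valid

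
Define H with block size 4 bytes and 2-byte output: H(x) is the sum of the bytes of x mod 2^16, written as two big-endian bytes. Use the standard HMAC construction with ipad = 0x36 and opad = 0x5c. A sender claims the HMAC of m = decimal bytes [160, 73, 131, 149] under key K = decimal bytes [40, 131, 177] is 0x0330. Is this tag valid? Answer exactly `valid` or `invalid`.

Key decimal bytes [40, 131, 177] = 28 83 b1 is 3 bytes ≤ B = 4; zero-pad to 4 bytes: K' = 28 83 b1 00.
K' ⊕ ipad = 1e b5 87 36; K' ⊕ opad = 74 df ed 5c.
Inner hash: sum = 30+181+135+54+160+73+131+149 = 913 → 03 91.
Outer hash (recomputed tag): sum = 116+223+237+92+3+145 = 816 → 03 30.
Recomputed tag = 0330; claimed = 0330 → match.

valid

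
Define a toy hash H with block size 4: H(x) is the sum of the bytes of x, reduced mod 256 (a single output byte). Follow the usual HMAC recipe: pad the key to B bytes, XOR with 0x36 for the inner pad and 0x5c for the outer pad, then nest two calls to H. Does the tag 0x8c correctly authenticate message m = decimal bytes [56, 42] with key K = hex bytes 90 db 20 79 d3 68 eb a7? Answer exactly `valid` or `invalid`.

Key hex bytes 90 db 20 79 d3 68 eb a7 is 8 bytes > B = 4, so hash it first: H(key) = d1, then zero-pad to 4 bytes: K' = d1 00 00 00.
K' ⊕ ipad = e7 36 36 36; K' ⊕ opad = 8d 5c 5c 5c.
Inner hash: sum = 231+54+54+54+56+42 = 491; mod 256 = 235 → eb.
Outer hash (recomputed tag): sum = 141+92+92+92+235 = 652; mod 256 = 140 → 8c.
Recomputed tag = 8c; claimed = 8c → match.

valid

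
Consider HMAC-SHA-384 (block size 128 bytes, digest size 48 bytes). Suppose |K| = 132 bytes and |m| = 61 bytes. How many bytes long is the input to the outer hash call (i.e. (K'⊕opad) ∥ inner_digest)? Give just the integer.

Key is 132 > 128 bytes, so it is hashed to 48 bytes then zero-padded to 128: |K'| = 128.
Outer input = (K'⊕opad) ∥ H(inner) → 128 + 48 = 176 bytes.

176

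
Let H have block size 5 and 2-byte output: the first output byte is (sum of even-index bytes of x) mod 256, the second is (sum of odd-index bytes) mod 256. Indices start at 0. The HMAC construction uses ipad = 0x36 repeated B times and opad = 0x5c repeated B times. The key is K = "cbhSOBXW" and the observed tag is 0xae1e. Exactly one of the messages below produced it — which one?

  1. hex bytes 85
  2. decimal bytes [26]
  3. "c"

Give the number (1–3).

2

Key "cbhSOBXW" = 63 62 68 53 4f 42 58 57 is 8 bytes > B = 5, so hash it first: H(key) = 72 4e, then zero-pad to 5 bytes: K' = 72 4e 00 00 00.
K' ⊕ ipad = 44 78 36 36 36; K' ⊕ opad = 2e 12 5c 5c 5c.
m1: inner = H(44 78 36 36 36 85) = b0 33; tag = H(2e 12 5c 5c 5c b0 33) = 191e
m2: inner = H(44 78 36 36 36 1a) = b0 c8; tag = H(2e 12 5c 5c 5c b0 c8) = ae1e ← matches
m3: inner = H(44 78 36 36 36 63) = b0 11; tag = H(2e 12 5c 5c 5c b0 11) = f71e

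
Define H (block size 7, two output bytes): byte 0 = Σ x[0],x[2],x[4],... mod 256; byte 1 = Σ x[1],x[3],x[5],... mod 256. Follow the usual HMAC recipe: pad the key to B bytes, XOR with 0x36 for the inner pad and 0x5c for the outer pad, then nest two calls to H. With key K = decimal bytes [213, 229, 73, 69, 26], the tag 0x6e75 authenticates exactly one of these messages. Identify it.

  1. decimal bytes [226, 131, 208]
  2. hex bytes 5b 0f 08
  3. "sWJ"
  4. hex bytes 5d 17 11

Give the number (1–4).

Key decimal bytes [213, 229, 73, 69, 26] = d5 e5 49 45 1a is 5 bytes ≤ B = 7; zero-pad to 7 bytes: K' = d5 e5 49 45 1a 00 00.
K' ⊕ ipad = e3 d3 7f 73 2c 36 36; K' ⊕ opad = 89 b9 15 19 46 5c 5c.
m1: inner = H(e3 d3 7f 73 2c 36 36 e2 83 d0) = 47 2e; tag = H(89 b9 15 19 46 5c 5c 47 2e) = 6e75 ← matches
m2: inner = H(e3 d3 7f 73 2c 36 36 5b 0f 08) = d3 df; tag = H(89 b9 15 19 46 5c 5c d3 df) = 1f01
m3: inner = H(e3 d3 7f 73 2c 36 36 73 57 4a) = 1b 39; tag = H(89 b9 15 19 46 5c 5c 1b 39) = 7949
m4: inner = H(e3 d3 7f 73 2c 36 36 5d 17 11) = db ea; tag = H(89 b9 15 19 46 5c 5c db ea) = 2a09

1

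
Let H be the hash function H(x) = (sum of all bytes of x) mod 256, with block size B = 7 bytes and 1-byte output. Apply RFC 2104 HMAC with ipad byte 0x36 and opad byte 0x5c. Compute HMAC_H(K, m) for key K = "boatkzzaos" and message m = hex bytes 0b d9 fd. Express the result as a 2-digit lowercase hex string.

df

Key "boatkzzaos" = 62 6f 61 74 6b 7a 7a 61 6f 73 is 10 bytes > B = 7, so hash it first: H(key) = 48, then zero-pad to 7 bytes: K' = 48 00 00 00 00 00 00.
K' ⊕ ipad = 7e 36 36 36 36 36 36.  K' ⊕ opad = 14 5c 5c 5c 5c 5c 5c.
Inner input = (K'⊕ipad) ∥ m = 7e 36 36 36 36 36 36 ∥ 0b d9 fd.
Inner hash: sum = 126+54+54+54+54+54+54+11+217+253 = 931; mod 256 = 163 → a3.
Outer input = (K'⊕opad) ∥ inner = 14 5c 5c 5c 5c 5c 5c ∥ a3.
Outer hash (tag): sum = 20+92+92+92+92+92+92+163 = 735; mod 256 = 223 → df.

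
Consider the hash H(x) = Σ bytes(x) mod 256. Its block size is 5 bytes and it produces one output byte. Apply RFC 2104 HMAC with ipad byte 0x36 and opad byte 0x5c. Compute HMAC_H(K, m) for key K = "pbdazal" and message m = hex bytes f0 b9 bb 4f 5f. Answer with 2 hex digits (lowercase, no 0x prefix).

Key "pbdazal" = 70 62 64 61 7a 61 6c is 7 bytes > B = 5, so hash it first: H(key) = de, then zero-pad to 5 bytes: K' = de 00 00 00 00.
K' ⊕ ipad = e8 36 36 36 36.  K' ⊕ opad = 82 5c 5c 5c 5c.
Inner input = (K'⊕ipad) ∥ m = e8 36 36 36 36 ∥ f0 b9 bb 4f 5f.
Inner hash: sum = 232+54+54+54+54+240+185+187+79+95 = 1234; mod 256 = 210 → d2.
Outer input = (K'⊕opad) ∥ inner = 82 5c 5c 5c 5c ∥ d2.
Outer hash (tag): sum = 130+92+92+92+92+210 = 708; mod 256 = 196 → c4.

c4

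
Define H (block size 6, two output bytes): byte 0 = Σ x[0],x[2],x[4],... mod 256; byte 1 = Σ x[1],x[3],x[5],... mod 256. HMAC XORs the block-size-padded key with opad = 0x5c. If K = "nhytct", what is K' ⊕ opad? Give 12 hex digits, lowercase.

323425283f28

Key "nhytct" = 6e 68 79 74 63 74 is exactly B = 6 bytes: K' = 6e 68 79 74 63 74.
XOR each byte with 0x5c: 6e⊕5c=32, 68⊕5c=34, 79⊕5c=25, 74⊕5c=28, 63⊕5c=3f, 74⊕5c=28.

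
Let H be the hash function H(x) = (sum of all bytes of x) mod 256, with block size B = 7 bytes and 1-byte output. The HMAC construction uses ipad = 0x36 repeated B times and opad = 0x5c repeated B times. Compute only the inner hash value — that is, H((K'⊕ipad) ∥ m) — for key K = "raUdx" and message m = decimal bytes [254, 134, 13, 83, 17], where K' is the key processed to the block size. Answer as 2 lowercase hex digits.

Key "raUdx" = 72 61 55 64 78 is 5 bytes ≤ B = 7; zero-pad to 7 bytes: K' = 72 61 55 64 78 00 00.
K' ⊕ ipad = 44 57 63 52 4e 36 36.
Inner input = 44 57 63 52 4e 36 36 ∥ fe 86 0d 53 11.
Inner hash: sum = 68+87+99+82+78+54+54+254+134+13+83+17 = 1023; mod 256 = 255 → ff.

ff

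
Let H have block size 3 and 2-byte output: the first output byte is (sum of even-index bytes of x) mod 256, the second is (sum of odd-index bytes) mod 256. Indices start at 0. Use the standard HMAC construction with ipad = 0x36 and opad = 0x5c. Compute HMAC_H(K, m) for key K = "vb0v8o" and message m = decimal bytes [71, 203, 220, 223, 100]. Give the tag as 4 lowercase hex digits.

Key "vb0v8o" = 76 62 30 76 38 6f is 6 bytes > B = 3, so hash it first: H(key) = de 47, then zero-pad to 3 bytes: K' = de 47 00.
K' ⊕ ipad = e8 71 36.  K' ⊕ opad = 82 1b 5c.
Inner input = (K'⊕ipad) ∥ m = e8 71 36 ∥ 47 cb dc df 64.
Inner hash: even-index sum = 712 mod 256 = 200; odd-index sum = 504 mod 256 = 248 → c8 f8.
Outer input = (K'⊕opad) ∥ inner = 82 1b 5c ∥ c8 f8.
Outer hash (tag): even-index sum = 470 mod 256 = 214; odd-index sum = 227 mod 256 = 227 → d6 e3.

d6e3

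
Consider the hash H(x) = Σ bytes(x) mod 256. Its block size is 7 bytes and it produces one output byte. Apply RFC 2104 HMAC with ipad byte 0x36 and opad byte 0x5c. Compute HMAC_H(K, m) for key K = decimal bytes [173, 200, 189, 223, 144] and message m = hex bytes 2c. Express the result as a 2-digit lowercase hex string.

b8

Key decimal bytes [173, 200, 189, 223, 144] = ad c8 bd df 90 is 5 bytes ≤ B = 7; zero-pad to 7 bytes: K' = ad c8 bd df 90 00 00.
K' ⊕ ipad = 9b fe 8b e9 a6 36 36.  K' ⊕ opad = f1 94 e1 83 cc 5c 5c.
Inner input = (K'⊕ipad) ∥ m = 9b fe 8b e9 a6 36 36 ∥ 2c.
Inner hash: sum = 155+254+139+233+166+54+54+44 = 1099; mod 256 = 75 → 4b.
Outer input = (K'⊕opad) ∥ inner = f1 94 e1 83 cc 5c 5c ∥ 4b.
Outer hash (tag): sum = 241+148+225+131+204+92+92+75 = 1208; mod 256 = 184 → b8.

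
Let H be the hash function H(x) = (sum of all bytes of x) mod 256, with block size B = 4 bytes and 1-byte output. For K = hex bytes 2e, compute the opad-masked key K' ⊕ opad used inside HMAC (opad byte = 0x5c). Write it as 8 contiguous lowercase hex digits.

Key hex bytes 2e is 1 byte ≤ B = 4; zero-pad to 4 bytes: K' = 2e 00 00 00.
XOR each byte with 0x5c: 2e⊕5c=72, 00⊕5c=5c, 00⊕5c=5c, 00⊕5c=5c.

725c5c5c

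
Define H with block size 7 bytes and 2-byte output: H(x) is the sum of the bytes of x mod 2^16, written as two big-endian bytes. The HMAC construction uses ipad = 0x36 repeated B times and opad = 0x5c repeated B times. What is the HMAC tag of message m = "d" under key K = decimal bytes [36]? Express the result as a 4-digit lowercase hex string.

035b

Key decimal bytes [36] = 24 is 1 byte ≤ B = 7; zero-pad to 7 bytes: K' = 24 00 00 00 00 00 00.
K' ⊕ ipad = 12 36 36 36 36 36 36.  K' ⊕ opad = 78 5c 5c 5c 5c 5c 5c.
Inner input = (K'⊕ipad) ∥ m = 12 36 36 36 36 36 36 ∥ 64.
Inner hash: sum = 18+54+54+54+54+54+54+100 = 442 → 01 ba.
Outer input = (K'⊕opad) ∥ inner = 78 5c 5c 5c 5c 5c 5c ∥ 01 ba.
Outer hash (tag): sum = 120+92+92+92+92+92+92+1+186 = 859 → 03 5b.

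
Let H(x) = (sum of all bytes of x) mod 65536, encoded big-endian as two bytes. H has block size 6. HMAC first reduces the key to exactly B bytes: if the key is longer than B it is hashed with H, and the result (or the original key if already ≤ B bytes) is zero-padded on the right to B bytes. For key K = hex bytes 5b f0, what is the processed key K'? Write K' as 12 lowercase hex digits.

Key hex bytes 5b f0 is 2 bytes ≤ B = 6; zero-pad to 6 bytes: K' = 5b f0 00 00 00 00.

5bf000000000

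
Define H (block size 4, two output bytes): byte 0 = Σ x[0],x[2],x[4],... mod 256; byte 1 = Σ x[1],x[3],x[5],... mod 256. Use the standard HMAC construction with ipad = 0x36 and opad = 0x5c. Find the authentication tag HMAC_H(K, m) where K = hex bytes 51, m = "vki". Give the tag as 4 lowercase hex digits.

e58f

Key hex bytes 51 is 1 byte ≤ B = 4; zero-pad to 4 bytes: K' = 51 00 00 00.
K' ⊕ ipad = 67 36 36 36.  K' ⊕ opad = 0d 5c 5c 5c.
Inner input = (K'⊕ipad) ∥ m = 67 36 36 36 ∥ 76 6b 69.
Inner hash: even-index sum = 380 mod 256 = 124; odd-index sum = 215 mod 256 = 215 → 7c d7.
Outer input = (K'⊕opad) ∥ inner = 0d 5c 5c 5c ∥ 7c d7.
Outer hash (tag): even-index sum = 229 mod 256 = 229; odd-index sum = 399 mod 256 = 143 → e5 8f.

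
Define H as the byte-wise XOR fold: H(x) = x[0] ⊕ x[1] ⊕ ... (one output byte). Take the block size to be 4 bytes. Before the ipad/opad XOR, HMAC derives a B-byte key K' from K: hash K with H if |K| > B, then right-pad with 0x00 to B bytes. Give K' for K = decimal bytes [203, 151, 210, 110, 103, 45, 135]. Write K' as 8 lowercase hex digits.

|K| = 7 > B = 4, so first hash the key.
H(K): XOR cb⊕97⊕d2⊕6e⊕67⊕2d⊕87 = 2d.
Zero-pad H(K) = 2d to 4 bytes: K' = 2d 00 00 00.

2d000000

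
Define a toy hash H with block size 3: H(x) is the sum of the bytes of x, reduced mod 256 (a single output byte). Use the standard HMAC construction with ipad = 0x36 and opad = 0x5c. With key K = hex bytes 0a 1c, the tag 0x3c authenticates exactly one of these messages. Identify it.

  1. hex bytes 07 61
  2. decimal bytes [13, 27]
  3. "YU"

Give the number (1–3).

Key hex bytes 0a 1c is 2 bytes ≤ B = 3; zero-pad to 3 bytes: K' = 0a 1c 00.
K' ⊕ ipad = 3c 2a 36; K' ⊕ opad = 56 40 5c.
m1: inner = H(3c 2a 36 07 61) = 04; tag = H(56 40 5c 04) = f6
m2: inner = H(3c 2a 36 0d 1b) = c4; tag = H(56 40 5c c4) = b6
m3: inner = H(3c 2a 36 59 55) = 4a; tag = H(56 40 5c 4a) = 3c ← matches

3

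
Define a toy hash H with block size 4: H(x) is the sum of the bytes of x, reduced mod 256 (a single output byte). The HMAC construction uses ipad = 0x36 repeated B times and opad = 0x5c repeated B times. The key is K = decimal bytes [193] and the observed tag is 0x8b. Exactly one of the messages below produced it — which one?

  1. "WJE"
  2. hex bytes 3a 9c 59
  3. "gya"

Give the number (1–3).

Key decimal bytes [193] = c1 is 1 byte ≤ B = 4; zero-pad to 4 bytes: K' = c1 00 00 00.
K' ⊕ ipad = f7 36 36 36; K' ⊕ opad = 9d 5c 5c 5c.
m1: inner = H(f7 36 36 36 57 4a 45) = 7f; tag = H(9d 5c 5c 5c 7f) = 30
m2: inner = H(f7 36 36 36 3a 9c 59) = c8; tag = H(9d 5c 5c 5c c8) = 79
m3: inner = H(f7 36 36 36 67 79 61) = da; tag = H(9d 5c 5c 5c da) = 8b ← matches

3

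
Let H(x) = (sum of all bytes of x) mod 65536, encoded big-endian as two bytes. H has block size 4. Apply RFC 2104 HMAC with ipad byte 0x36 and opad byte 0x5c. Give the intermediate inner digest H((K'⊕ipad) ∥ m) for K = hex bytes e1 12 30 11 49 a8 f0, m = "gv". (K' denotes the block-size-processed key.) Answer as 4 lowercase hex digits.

01a1

Key hex bytes e1 12 30 11 49 a8 f0 is 7 bytes > B = 4, so hash it first: H(key) = 03 15, then zero-pad to 4 bytes: K' = 03 15 00 00.
K' ⊕ ipad = 35 23 36 36.
Inner input = 35 23 36 36 ∥ 67 76.
Inner hash: sum = 53+35+54+54+103+118 = 417 → 01 a1.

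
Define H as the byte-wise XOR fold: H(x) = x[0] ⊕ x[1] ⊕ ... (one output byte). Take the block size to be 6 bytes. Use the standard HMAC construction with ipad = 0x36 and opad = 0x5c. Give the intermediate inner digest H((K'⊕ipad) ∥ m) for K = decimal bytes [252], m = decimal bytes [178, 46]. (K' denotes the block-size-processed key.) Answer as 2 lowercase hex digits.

60

Key decimal bytes [252] = fc is 1 byte ≤ B = 6; zero-pad to 6 bytes: K' = fc 00 00 00 00 00.
K' ⊕ ipad = ca 36 36 36 36 36.
Inner input = ca 36 36 36 36 36 ∥ b2 2e.
Inner hash: XOR ca⊕36⊕36⊕36⊕36⊕36⊕b2⊕2e = 60.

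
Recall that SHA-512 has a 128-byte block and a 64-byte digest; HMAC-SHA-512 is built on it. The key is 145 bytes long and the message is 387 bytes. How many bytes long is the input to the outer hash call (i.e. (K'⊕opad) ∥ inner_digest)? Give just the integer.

Key is 145 > 128 bytes, so it is hashed to 64 bytes then zero-padded to 128: |K'| = 128.
Outer input = (K'⊕opad) ∥ H(inner) → 128 + 64 = 192 bytes.

192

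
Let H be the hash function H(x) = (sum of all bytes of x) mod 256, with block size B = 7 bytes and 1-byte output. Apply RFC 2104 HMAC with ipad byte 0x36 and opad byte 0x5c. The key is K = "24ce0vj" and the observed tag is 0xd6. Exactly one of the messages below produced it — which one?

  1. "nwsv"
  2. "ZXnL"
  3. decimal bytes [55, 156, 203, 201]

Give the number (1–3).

2

Key "24ce0vj" = 32 34 63 65 30 76 6a is exactly B = 7 bytes: K' = 32 34 63 65 30 76 6a.
K' ⊕ ipad = 04 02 55 53 06 40 5c; K' ⊕ opad = 6e 68 3f 39 6c 2a 36.
m1: inner = H(04 02 55 53 06 40 5c 6e 77 73 76) = 1e; tag = H(6e 68 3f 39 6c 2a 36 1e) = 38
m2: inner = H(04 02 55 53 06 40 5c 5a 58 6e 4c) = bc; tag = H(6e 68 3f 39 6c 2a 36 bc) = d6 ← matches
m3: inner = H(04 02 55 53 06 40 5c 37 9c cb c9) = b7; tag = H(6e 68 3f 39 6c 2a 36 b7) = d1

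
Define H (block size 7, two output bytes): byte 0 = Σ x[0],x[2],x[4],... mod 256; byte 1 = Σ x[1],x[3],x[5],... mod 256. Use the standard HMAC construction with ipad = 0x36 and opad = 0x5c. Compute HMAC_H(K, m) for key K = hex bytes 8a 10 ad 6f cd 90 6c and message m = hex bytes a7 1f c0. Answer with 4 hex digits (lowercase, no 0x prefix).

1416

Key hex bytes 8a 10 ad 6f cd 90 6c is exactly B = 7 bytes: K' = 8a 10 ad 6f cd 90 6c.
K' ⊕ ipad = bc 26 9b 59 fb a6 5a.  K' ⊕ opad = d6 4c f1 33 91 cc 30.
Inner input = (K'⊕ipad) ∥ m = bc 26 9b 59 fb a6 5a ∥ a7 1f c0.
Inner hash: even-index sum = 715 mod 256 = 203; odd-index sum = 652 mod 256 = 140 → cb 8c.
Outer input = (K'⊕opad) ∥ inner = d6 4c f1 33 91 cc 30 ∥ cb 8c.
Outer hash (tag): even-index sum = 788 mod 256 = 20; odd-index sum = 534 mod 256 = 22 → 14 16.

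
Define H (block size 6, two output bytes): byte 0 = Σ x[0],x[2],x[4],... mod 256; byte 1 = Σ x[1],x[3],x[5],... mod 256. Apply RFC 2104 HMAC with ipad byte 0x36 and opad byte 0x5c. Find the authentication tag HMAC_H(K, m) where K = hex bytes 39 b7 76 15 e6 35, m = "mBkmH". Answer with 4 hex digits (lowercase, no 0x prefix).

88f3

Key hex bytes 39 b7 76 15 e6 35 is exactly B = 6 bytes: K' = 39 b7 76 15 e6 35.
K' ⊕ ipad = 0f 81 40 23 d0 03.  K' ⊕ opad = 65 eb 2a 49 ba 69.
Inner input = (K'⊕ipad) ∥ m = 0f 81 40 23 d0 03 ∥ 6d 42 6b 6d 48.
Inner hash: even-index sum = 575 mod 256 = 63; odd-index sum = 342 mod 256 = 86 → 3f 56.
Outer input = (K'⊕opad) ∥ inner = 65 eb 2a 49 ba 69 ∥ 3f 56.
Outer hash (tag): even-index sum = 392 mod 256 = 136; odd-index sum = 499 mod 256 = 243 → 88 f3.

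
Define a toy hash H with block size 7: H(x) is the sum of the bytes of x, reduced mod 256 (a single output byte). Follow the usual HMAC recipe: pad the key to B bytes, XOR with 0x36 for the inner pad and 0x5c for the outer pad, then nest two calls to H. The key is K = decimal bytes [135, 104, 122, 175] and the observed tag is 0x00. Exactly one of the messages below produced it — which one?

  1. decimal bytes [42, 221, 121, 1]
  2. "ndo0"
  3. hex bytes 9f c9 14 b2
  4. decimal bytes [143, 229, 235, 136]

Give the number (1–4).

Key decimal bytes [135, 104, 122, 175] = 87 68 7a af is 4 bytes ≤ B = 7; zero-pad to 7 bytes: K' = 87 68 7a af 00 00 00.
K' ⊕ ipad = b1 5e 4c 99 36 36 36; K' ⊕ opad = db 34 26 f3 5c 5c 5c.
m1: inner = H(b1 5e 4c 99 36 36 36 2a dd 79 01) = 17; tag = H(db 34 26 f3 5c 5c 5c 17) = 53
m2: inner = H(b1 5e 4c 99 36 36 36 6e 64 6f 30) = 07; tag = H(db 34 26 f3 5c 5c 5c 07) = 43
m3: inner = H(b1 5e 4c 99 36 36 36 9f c9 14 b2) = c4; tag = H(db 34 26 f3 5c 5c 5c c4) = 00 ← matches
m4: inner = H(b1 5e 4c 99 36 36 36 8f e5 eb 88) = 7d; tag = H(db 34 26 f3 5c 5c 5c 7d) = b9

3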